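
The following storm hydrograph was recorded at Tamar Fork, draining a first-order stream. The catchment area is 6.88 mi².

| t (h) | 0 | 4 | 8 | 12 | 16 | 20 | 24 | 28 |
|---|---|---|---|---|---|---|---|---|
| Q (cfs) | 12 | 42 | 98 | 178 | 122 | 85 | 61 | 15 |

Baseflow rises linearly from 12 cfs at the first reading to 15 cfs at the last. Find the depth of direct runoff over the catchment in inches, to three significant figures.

Direct runoff: 0.00, 29.57, 85.14, 164.71, 108.29, 70.86, 46.43, 0.00 cfs; ΣQ_DR = 505.0 cfs.
V = ΣQ_DR · Δt = 505.0 × 14400 s = 7.272 × 10^6 ft³.
Over A = 6.88 mi², depth = V / A = 0.455 in.

d ≈ 0.455 in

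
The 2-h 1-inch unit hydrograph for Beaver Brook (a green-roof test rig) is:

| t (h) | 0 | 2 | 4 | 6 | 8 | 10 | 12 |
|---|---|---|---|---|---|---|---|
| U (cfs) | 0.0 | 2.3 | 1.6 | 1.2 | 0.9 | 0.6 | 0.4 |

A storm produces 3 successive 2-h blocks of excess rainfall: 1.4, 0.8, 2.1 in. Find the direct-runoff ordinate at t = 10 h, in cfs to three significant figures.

By discrete convolution, Q_j = Σ (P_i / 1 in) · U_{j−i}.
At t = 10 h (j=5): Q = (1.4/1)·0.6 + (0.8/1)·0.9 + (2.1/1)·1.2 = 4.08 cfs.

Q ≈ 4.08 cfs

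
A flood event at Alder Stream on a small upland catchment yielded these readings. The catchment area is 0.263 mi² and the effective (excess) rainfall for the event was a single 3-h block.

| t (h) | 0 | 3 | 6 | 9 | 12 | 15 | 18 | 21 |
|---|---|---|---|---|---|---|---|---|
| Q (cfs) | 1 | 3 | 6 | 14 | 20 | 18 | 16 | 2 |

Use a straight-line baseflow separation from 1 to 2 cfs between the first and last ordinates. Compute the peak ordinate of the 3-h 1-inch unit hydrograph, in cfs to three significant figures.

Direct runoff: 0.00, 1.86, 4.71, 12.57, 18.43, 16.29, 14.14, 0.00 cfs; ΣQ_DR = 68.00 cfs, peak = 18.43 cfs.
Runoff depth d = ΣQ_DR·Δt / A = 68.00 × 10800 / (0.263 mi²) = 1.202 in.
The 1-inch UH is the DRH scaled by (1 in)/d, so U_p = 18.43 × 1/1.202 = 15.3 cfs.

U_p ≈ 15.3 cfs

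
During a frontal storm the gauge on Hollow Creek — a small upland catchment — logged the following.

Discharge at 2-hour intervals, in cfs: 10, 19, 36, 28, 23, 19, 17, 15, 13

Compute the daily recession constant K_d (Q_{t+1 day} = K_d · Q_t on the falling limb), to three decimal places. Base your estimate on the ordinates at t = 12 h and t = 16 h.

Between t = 12 h and t = 16 h the flow falls from 17 to 13 cfs over 2×2 h = 4 h.
Per-interval ratio K = (13/17)^(1/2) = 0.8745; K_d = K^(24/2) = 0.200.

K_d ≈ 0.200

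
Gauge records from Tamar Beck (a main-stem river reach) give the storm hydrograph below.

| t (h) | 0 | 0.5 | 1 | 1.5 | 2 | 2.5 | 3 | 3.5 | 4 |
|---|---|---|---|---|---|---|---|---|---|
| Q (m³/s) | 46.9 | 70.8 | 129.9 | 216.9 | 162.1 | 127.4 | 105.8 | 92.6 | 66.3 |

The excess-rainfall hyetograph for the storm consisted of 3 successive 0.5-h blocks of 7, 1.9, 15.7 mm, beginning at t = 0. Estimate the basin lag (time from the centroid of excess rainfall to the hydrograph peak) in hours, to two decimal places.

Centroid of excess rainfall: t_c = Σ P_i·t̄_i / ΣP_i = 0.9268 h (block centres at 0.25, 0.75, 1.25 h).
Hydrograph peak occurs at t = 1.5 h, so basin lag t_L = 1.5 − 0.9268 = 0.57 h.

t_L ≈ 0.57 h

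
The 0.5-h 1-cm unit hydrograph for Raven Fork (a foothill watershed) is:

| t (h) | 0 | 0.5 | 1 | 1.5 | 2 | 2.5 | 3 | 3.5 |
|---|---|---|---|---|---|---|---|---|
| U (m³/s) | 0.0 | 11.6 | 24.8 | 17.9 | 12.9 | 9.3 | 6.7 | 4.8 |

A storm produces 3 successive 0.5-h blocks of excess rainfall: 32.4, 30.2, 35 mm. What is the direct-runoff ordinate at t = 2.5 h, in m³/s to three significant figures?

By discrete convolution, Q_j = Σ (P_i / 10 mm) · U_{j−i}.
At t = 2.5 h (j=5): Q = (32.4/10)·9.3 + (30.2/10)·12.9 + (35/10)·17.9 = 132 m³/s.

Q ≈ 132 m³/s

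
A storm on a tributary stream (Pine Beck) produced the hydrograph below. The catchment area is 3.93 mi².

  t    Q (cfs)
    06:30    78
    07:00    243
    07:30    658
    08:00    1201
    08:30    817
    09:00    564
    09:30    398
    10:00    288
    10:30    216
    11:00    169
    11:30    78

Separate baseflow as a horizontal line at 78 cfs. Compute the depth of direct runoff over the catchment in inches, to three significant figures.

Direct runoff: 0.0, 165.0, 580.0, 1123.0, 739.0, 486.0, 320.0, 210.0, 138.0, 91.0, 0.0 cfs; ΣQ_DR = 3852 cfs.
V = ΣQ_DR · Δt = 3852 × 1800 s = 6.934 × 10^6 ft³.
Over A = 3.93 mi², depth = V / A = 0.759 in.

d ≈ 0.759 in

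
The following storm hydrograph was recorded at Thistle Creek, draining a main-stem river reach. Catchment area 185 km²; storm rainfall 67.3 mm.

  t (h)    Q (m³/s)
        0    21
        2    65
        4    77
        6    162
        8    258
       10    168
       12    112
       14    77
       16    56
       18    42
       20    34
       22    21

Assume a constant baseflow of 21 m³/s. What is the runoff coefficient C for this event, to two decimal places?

C ≈ 0.49

ΣQ_DR = 841.0 m³/s; V = ΣQ_DR·Δt = 6.055 × 10^6 m³.
Runoff depth d = V / A = 32.73 mm.
C = d / P = 32.73 / 67.3 = 0.49.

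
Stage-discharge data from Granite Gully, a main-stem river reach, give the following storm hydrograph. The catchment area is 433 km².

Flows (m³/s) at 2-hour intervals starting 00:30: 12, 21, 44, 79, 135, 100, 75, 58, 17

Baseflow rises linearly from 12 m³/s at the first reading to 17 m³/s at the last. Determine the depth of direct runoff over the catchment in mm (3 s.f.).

Direct runoff: 0.00, 8.38, 30.75, 65.12, 120.50, 84.88, 59.25, 41.62, 0.00 m³/s; ΣQ_DR = 410.5 m³/s.
V = ΣQ_DR · Δt = 410.5 × 7200 s = 2.956 × 10^6 m³.
Over A = 433 km², depth = V / A = 6.83 mm.

d ≈ 6.83 mm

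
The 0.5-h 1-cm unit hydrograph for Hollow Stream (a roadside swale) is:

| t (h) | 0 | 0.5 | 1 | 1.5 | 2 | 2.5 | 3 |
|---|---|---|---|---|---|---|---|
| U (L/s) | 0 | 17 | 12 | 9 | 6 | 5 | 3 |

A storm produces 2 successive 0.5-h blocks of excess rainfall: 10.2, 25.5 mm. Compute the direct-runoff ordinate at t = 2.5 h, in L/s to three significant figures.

By discrete convolution, Q_j = Σ (P_i / 10 mm) · U_{j−i}.
At t = 2.5 h (j=5): Q = (10.2/10)·5 + (25.5/10)·6 = 20.4 L/s.

Q ≈ 20.4 L/s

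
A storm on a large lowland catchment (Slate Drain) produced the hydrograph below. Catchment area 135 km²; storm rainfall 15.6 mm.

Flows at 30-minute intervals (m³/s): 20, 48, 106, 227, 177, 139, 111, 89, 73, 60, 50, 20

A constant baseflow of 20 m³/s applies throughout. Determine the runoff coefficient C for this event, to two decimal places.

ΣQ_DR = 880.0 m³/s; V = ΣQ_DR·Δt = 1.584 × 10^6 m³.
Runoff depth d = V / A = 11.73 mm.
C = d / P = 11.73 / 15.6 = 0.75.

C ≈ 0.75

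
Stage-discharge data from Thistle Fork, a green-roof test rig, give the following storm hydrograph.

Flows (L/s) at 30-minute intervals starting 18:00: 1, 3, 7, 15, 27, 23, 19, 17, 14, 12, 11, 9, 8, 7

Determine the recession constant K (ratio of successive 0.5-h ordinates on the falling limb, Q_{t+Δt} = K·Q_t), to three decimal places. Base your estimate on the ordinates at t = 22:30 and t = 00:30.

K ≈ 0.874

Using the recession-limb readings at t = 22:30 and t = 00:30: Q falls from 12 to 7 L/s over 4 intervals.
K = (Q₂/Q₁)^(1/4) = (7/12)^(1/4) = 0.874.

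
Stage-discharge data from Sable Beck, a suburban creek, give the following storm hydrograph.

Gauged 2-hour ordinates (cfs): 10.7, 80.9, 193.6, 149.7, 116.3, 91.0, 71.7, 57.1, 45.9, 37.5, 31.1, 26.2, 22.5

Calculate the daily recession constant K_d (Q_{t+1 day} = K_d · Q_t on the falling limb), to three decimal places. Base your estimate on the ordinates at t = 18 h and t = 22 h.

K_d ≈ 0.116

Between t = 18 h and t = 22 h the flow falls from 37.5 to 26.2 cfs over 2×2 h = 4 h.
Per-interval ratio K = (26.2/37.5)^(1/2) = 0.8359; K_d = K^(24/2) = 0.116.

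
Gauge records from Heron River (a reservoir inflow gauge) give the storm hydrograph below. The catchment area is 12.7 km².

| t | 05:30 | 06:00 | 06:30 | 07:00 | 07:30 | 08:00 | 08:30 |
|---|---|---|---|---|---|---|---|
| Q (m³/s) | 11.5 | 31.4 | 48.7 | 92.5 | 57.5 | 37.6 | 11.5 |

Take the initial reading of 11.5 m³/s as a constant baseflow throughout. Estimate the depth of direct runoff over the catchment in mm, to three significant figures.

d ≈ 29.8 mm

Direct runoff: 0.0, 19.9, 37.2, 81.0, 46.0, 26.1, 0.0 m³/s; ΣQ_DR = 210.2 m³/s.
V = ΣQ_DR · Δt = 210.2 × 1800 s = 3.784 × 10^5 m³.
Over A = 12.7 km², depth = V / A = 29.8 mm.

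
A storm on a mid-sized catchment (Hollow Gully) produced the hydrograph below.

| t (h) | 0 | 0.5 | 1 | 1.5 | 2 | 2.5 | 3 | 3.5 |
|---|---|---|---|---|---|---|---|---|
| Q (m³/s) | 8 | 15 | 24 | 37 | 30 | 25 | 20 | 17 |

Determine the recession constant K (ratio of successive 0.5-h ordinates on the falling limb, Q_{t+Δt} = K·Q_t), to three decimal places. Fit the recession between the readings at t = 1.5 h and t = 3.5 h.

K ≈ 0.823

Using the recession-limb readings at t = 1.5 h and t = 3.5 h: Q falls from 37 to 17 m³/s over 4 intervals.
K = (Q₂/Q₁)^(1/4) = (17/37)^(1/4) = 0.823.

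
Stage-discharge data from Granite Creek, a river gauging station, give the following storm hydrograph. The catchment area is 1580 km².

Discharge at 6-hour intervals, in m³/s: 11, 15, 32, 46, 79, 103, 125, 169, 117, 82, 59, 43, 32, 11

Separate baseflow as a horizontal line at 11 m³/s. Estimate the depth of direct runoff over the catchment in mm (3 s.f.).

d ≈ 10.5 mm

Direct runoff: 0.0, 4.0, 21.0, 35.0, 68.0, 92.0, 114.0, 158.0, 106.0, 71.0, 48.0, 32.0, 21.0, 0.0 m³/s; ΣQ_DR = 770.0 m³/s.
V = ΣQ_DR · Δt = 770.0 × 21600 s = 1.663 × 10^7 m³.
Over A = 1580 km², depth = V / A = 10.5 mm.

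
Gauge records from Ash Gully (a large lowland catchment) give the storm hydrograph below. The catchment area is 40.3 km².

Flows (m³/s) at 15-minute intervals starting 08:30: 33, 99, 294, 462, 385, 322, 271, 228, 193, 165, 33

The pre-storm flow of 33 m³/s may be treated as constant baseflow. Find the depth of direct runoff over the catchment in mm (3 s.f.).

d ≈ 47.4 mm

Direct runoff: 0.0, 66.0, 261.0, 429.0, 352.0, 289.0, 238.0, 195.0, 160.0, 132.0, 0.0 m³/s; ΣQ_DR = 2122 m³/s.
V = ΣQ_DR · Δt = 2122 × 900 s = 1.910 × 10^6 m³.
Over A = 40.3 km², depth = V / A = 47.4 mm.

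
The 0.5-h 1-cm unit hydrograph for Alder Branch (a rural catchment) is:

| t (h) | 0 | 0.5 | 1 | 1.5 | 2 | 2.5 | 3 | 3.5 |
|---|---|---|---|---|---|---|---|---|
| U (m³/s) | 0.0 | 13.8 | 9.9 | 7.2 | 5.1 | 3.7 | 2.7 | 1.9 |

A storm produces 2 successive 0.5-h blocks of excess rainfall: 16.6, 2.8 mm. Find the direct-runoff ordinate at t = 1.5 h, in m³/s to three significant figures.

Q ≈ 14.7 m³/s

By discrete convolution, Q_j = Σ (P_i / 10 mm) · U_{j−i}.
At t = 1.5 h (j=3): Q = (16.6/10)·7.2 + (2.8/10)·9.9 = 14.7 m³/s.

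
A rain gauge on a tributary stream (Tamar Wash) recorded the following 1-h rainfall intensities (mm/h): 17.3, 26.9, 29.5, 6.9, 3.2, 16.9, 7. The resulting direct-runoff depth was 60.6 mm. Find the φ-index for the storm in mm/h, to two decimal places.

φ ≈ 7.50 mm/h

Only the 4 blocks with intensity above φ contribute runoff: 17.3, 26.9, 29.5, 16.9 mm/h.
Σ(I−φ)·Δt = d  ⇒  (17.3+26.9+29.5+16.9 − 4φ)·1 = 60.6
φ = (90.60 − 60.6/1) / 4 = 7.50 mm/h.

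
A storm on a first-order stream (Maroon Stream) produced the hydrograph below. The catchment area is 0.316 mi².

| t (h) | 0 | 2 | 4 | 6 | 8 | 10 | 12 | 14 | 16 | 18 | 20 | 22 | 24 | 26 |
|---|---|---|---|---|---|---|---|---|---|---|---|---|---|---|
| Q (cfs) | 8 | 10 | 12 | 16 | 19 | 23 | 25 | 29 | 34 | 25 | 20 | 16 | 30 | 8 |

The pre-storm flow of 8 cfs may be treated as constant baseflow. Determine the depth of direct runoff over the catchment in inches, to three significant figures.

d ≈ 1.60 in

Direct runoff: 0.0, 2.0, 4.0, 8.0, 11.0, 15.0, 17.0, 21.0, 26.0, 17.0, 12.0, 8.0, 22.0, 0.0 cfs; ΣQ_DR = 163.0 cfs.
V = ΣQ_DR · Δt = 163.0 × 7200 s = 1.174 × 10^6 ft³.
Over A = 0.316 mi², depth = V / A = 1.60 in.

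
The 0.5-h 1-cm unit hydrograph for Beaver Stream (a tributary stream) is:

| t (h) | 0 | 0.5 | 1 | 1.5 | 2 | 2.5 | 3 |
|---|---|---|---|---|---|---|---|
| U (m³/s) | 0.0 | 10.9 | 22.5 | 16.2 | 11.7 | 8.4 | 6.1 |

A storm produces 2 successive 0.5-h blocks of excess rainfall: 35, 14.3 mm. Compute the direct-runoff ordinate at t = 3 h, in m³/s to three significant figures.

By discrete convolution, Q_j = Σ (P_i / 10 mm) · U_{j−i}.
At t = 3 h (j=6): Q = (35/10)·6.1 + (14.3/10)·8.4 = 33.4 m³/s.

Q ≈ 33.4 m³/s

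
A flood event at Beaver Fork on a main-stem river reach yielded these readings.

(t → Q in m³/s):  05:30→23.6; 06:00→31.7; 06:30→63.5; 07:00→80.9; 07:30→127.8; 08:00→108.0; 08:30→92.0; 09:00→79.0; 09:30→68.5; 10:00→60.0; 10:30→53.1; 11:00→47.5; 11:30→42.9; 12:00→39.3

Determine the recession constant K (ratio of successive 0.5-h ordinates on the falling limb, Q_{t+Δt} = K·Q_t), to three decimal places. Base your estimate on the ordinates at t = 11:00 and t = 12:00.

K ≈ 0.910

Using the recession-limb readings at t = 11:00 and t = 12:00: Q falls from 47.5 to 39.3 m³/s over 2 intervals.
K = (Q₂/Q₁)^(1/2) = (39.3/47.5)^(1/2) = 0.910.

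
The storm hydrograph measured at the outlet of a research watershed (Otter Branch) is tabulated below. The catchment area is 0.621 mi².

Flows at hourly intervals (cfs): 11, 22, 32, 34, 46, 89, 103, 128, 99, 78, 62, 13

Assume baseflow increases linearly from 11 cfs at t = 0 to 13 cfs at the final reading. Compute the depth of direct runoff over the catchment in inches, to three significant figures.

Direct runoff: 0.00, 10.82, 20.64, 22.45, 34.27, 77.09, 90.91, 115.73, 86.55, 65.36, 49.18, 0.00 cfs; ΣQ_DR = 573.0 cfs.
V = ΣQ_DR · Δt = 573.0 × 3600 s = 2.063 × 10^6 ft³.
Over A = 0.621 mi², depth = V / A = 1.43 in.

d ≈ 1.43 in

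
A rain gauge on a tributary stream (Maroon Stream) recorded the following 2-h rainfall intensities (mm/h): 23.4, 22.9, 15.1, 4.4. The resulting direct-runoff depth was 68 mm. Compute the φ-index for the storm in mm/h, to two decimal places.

φ ≈ 9.13 mm/h

Only the 3 blocks with intensity above φ contribute runoff: 23.4, 22.9, 15.1 mm/h.
Σ(I−φ)·Δt = d  ⇒  (23.4+22.9+15.1 − 3φ)·2 = 68
φ = (61.40 − 68/2) / 3 = 9.13 mm/h.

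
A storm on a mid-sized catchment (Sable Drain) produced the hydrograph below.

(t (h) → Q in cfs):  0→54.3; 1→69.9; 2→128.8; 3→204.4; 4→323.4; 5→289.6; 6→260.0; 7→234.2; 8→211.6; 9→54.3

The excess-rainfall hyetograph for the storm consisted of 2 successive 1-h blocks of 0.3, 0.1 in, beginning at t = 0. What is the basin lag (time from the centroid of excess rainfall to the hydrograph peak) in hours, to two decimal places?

t_L ≈ 3.25 h

Centroid of excess rainfall: t_c = Σ P_i·t̄_i / ΣP_i = 0.7500 h (block centres at 0.5, 1.5 h).
Hydrograph peak occurs at t = 4 h, so basin lag t_L = 4 − 0.7500 = 3.25 h.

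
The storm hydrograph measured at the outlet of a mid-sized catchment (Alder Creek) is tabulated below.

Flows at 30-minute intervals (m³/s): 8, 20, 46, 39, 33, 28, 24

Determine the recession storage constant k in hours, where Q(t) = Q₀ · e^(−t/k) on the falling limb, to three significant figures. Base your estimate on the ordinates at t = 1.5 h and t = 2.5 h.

On the falling limb, Q drops from 39 to 28 m³/s between t = 1.5 h and t = 2.5 h (Δt = 1 h).
k = −Δt / ln(Q₂/Q₁) = −1 / ln(28/39) = 3.02 h.

k ≈ 3.02 h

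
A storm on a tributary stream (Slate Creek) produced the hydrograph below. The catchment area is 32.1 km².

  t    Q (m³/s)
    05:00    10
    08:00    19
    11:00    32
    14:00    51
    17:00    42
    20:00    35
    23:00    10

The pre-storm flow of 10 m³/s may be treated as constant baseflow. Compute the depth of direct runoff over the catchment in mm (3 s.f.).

d ≈ 43.4 mm

Direct runoff: 0.0, 9.0, 22.0, 41.0, 32.0, 25.0, 0.0 m³/s; ΣQ_DR = 129.0 m³/s.
V = ΣQ_DR · Δt = 129.0 × 10800 s = 1.393 × 10^6 m³.
Over A = 32.1 km², depth = V / A = 43.4 mm.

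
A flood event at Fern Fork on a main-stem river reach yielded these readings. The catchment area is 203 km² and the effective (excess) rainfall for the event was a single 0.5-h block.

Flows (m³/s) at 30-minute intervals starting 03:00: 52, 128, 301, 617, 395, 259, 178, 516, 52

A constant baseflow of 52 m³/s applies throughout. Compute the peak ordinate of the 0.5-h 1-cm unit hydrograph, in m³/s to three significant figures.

Direct runoff: 0.0, 76.0, 249.0, 565.0, 343.0, 207.0, 126.0, 464.0, 0.0 m³/s; ΣQ_DR = 2030 m³/s, peak = 565.0 m³/s.
Runoff depth d = ΣQ_DR·Δt / A = 2030 × 1800 / (203 km²) = 18.00 mm.
The 1-cm UH is the DRH scaled by (10 mm)/d, so U_p = 565.0 × 10/18.00 = 314 m³/s.

U_p ≈ 314 m³/s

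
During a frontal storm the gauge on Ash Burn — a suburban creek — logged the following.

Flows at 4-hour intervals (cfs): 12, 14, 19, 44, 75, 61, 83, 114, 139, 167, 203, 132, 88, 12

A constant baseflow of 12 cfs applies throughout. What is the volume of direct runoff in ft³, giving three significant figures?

Direct-runoff ordinates (Q − Q_b): 0.0, 2.0, 7.0, 32.0, 63.0, 49.0, 71.0, 102.0, 127.0, 155.0, 191.0, 120.0, 76.0, 0.0 cfs.
ΣQ_DR = 995.0 cfs.
With Δt = 4 h = 14400 s, V = ΣQ_DR · Δt = 995.0 × 14400 = 1.43 × 10^7 ft³.

V ≈ 1.43 × 10^7 ft³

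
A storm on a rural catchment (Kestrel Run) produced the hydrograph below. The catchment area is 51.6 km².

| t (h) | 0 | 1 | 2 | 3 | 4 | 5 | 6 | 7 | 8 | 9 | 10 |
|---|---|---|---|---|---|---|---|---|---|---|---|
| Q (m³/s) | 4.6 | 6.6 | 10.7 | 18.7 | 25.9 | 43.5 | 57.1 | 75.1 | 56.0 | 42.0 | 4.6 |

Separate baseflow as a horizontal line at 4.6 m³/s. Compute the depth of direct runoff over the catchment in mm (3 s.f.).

Direct runoff: 0.0, 2.0, 6.1, 14.1, 21.3, 38.9, 52.5, 70.5, 51.4, 37.4, 0.0 m³/s; ΣQ_DR = 294.2 m³/s.
V = ΣQ_DR · Δt = 294.2 × 3600 s = 1.059 × 10^6 m³.
Over A = 51.6 km², depth = V / A = 20.5 mm.

d ≈ 20.5 mm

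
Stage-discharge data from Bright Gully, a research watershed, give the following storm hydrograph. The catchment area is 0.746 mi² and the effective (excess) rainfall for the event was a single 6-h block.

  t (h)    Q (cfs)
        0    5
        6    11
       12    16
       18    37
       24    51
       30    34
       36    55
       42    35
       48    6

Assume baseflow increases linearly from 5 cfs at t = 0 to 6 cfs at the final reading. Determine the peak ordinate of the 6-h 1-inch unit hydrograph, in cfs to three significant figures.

Direct runoff: 0.00, 5.88, 10.75, 31.62, 45.50, 28.38, 49.25, 29.12, 0.00 cfs; ΣQ_DR = 200.5 cfs, peak = 49.25 cfs.
Runoff depth d = ΣQ_DR·Δt / A = 200.5 × 21600 / (0.746 mi²) = 2.499 in.
The 1-inch UH is the DRH scaled by (1 in)/d, so U_p = 49.25 × 1/2.499 = 19.7 cfs.

U_p ≈ 19.7 cfs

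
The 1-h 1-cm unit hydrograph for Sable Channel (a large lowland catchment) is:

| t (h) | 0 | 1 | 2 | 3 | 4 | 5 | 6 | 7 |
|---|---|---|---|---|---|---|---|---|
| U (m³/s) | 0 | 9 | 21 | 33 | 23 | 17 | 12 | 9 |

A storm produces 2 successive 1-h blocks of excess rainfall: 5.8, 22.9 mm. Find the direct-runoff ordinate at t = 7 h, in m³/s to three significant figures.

Q ≈ 32.7 m³/s

By discrete convolution, Q_j = Σ (P_i / 10 mm) · U_{j−i}.
At t = 7 h (j=7): Q = (5.8/10)·9 + (22.9/10)·12 = 32.7 m³/s.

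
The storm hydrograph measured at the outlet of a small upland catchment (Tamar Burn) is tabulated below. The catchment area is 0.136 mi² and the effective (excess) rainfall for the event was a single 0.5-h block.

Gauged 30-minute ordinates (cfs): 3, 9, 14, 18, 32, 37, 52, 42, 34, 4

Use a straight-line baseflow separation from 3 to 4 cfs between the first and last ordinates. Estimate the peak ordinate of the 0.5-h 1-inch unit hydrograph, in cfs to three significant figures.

U_p ≈ 40.4 cfs

Direct runoff: 0.00, 5.89, 10.78, 14.67, 28.56, 33.44, 48.33, 38.22, 30.11, 0.00 cfs; ΣQ_DR = 210.0 cfs, peak = 48.33 cfs.
Runoff depth d = ΣQ_DR·Δt / A = 210.0 × 1800 / (0.136 mi²) = 1.196 in.
The 1-inch UH is the DRH scaled by (1 in)/d, so U_p = 48.33 × 1/1.196 = 40.4 cfs.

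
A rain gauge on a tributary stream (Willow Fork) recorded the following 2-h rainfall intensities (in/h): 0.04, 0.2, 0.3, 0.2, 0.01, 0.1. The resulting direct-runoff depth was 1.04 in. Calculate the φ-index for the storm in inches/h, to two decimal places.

Only the 4 blocks with intensity above φ contribute runoff: 0.2, 0.3, 0.2, 0.1 in/h.
Σ(I−φ)·Δt = d  ⇒  (0.2+0.3+0.2+0.1 − 4φ)·2 = 1.04
φ = (0.8000 − 1.04/2) / 4 = 0.07 in/h.

φ ≈ 0.07 in/h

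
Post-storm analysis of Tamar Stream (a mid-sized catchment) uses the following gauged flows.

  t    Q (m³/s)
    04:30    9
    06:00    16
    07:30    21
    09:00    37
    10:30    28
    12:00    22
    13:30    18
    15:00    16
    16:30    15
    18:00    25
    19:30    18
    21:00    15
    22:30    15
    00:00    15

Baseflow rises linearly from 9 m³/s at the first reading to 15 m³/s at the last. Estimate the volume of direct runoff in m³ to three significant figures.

Direct-runoff ordinates (Q − Q_b): 0.00, 6.54, 11.08, 26.62, 17.15, 10.69, 6.23, 3.77, 2.31, 11.85, 4.38, 0.92, 0.46, 0.00 m³/s.
ΣQ_DR = 102.0 m³/s.
With Δt = 1.5 h = 5400 s, V = ΣQ_DR · Δt = 102.0 × 5400 = 5.51 × 10^5 m³.

V ≈ 5.51 × 10^5 m³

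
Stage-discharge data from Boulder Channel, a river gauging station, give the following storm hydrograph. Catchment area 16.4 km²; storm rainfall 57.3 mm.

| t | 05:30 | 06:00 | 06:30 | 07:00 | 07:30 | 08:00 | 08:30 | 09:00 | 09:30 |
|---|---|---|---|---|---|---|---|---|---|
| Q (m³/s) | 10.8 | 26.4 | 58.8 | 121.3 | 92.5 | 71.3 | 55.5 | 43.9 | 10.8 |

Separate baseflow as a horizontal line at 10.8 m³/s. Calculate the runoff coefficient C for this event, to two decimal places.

ΣQ_DR = 394.1 m³/s; V = ΣQ_DR·Δt = 7.094 × 10^5 m³.
Runoff depth d = V / A = 43.25 mm.
C = d / P = 43.25 / 57.3 = 0.75.

C ≈ 0.75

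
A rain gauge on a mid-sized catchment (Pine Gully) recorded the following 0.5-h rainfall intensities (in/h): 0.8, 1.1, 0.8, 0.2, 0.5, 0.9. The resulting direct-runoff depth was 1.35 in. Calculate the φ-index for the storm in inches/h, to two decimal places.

φ ≈ 0.28 in/h

Only the 5 blocks with intensity above φ contribute runoff: 0.8, 1.1, 0.8, 0.5, 0.9 in/h.
Σ(I−φ)·Δt = d  ⇒  (0.8+1.1+0.8+0.5+0.9 − 5φ)·0.5 = 1.35
φ = (4.100 − 1.35/0.5) / 5 = 0.28 in/h.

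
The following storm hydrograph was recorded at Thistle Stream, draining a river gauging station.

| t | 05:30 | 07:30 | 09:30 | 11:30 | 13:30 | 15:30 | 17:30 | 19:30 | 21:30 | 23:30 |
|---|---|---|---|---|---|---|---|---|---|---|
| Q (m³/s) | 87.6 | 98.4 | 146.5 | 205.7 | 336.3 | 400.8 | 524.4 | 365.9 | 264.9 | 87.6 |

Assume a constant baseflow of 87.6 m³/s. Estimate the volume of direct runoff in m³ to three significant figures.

V ≈ 1.18 × 10^7 m³

Direct-runoff ordinates (Q − Q_b): 0.0, 10.8, 58.9, 118.1, 248.7, 313.2, 436.8, 278.3, 177.3, 0.0 m³/s.
ΣQ_DR = 1642 m³/s.
With Δt = 2 h = 7200 s, V = ΣQ_DR · Δt = 1642 × 7200 = 1.18 × 10^7 m³.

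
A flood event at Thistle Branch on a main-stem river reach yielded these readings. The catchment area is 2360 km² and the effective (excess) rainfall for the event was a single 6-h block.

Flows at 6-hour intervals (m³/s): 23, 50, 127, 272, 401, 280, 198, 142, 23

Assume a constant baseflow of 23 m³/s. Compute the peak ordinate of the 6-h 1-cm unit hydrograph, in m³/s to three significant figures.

U_p ≈ 316 m³/s

Direct runoff: 0.0, 27.0, 104.0, 249.0, 378.0, 257.0, 175.0, 119.0, 0.0 m³/s; ΣQ_DR = 1309 m³/s, peak = 378.0 m³/s.
Runoff depth d = ΣQ_DR·Δt / A = 1309 × 21600 / (2360 km²) = 11.98 mm.
The 1-cm UH is the DRH scaled by (10 mm)/d, so U_p = 378.0 × 10/11.98 = 316 m³/s.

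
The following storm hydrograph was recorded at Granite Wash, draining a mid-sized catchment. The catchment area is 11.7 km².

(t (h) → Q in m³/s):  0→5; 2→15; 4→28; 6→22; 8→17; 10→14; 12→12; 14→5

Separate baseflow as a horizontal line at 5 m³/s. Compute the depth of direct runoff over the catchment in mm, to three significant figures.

d ≈ 48.0 mm

Direct runoff: 0.0, 10.0, 23.0, 17.0, 12.0, 9.0, 7.0, 0.0 m³/s; ΣQ_DR = 78.00 m³/s.
V = ΣQ_DR · Δt = 78.00 × 7200 s = 5.616 × 10^5 m³.
Over A = 11.7 km², depth = V / A = 48.0 mm.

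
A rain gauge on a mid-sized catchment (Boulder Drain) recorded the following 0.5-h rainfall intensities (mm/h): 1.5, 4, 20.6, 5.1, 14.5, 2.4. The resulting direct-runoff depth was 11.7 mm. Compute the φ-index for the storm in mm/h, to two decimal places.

Only the 2 blocks with intensity above φ contribute runoff: 20.6, 14.5 mm/h.
Σ(I−φ)·Δt = d  ⇒  (20.6+14.5 − 2φ)·0.5 = 11.7
φ = (35.10 − 11.7/0.5) / 2 = 5.85 mm/h.

φ ≈ 5.85 mm/h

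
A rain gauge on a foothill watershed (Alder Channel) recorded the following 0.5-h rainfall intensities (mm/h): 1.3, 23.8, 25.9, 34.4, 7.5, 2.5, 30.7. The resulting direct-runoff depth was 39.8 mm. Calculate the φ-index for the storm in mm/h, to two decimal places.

Only the 4 blocks with intensity above φ contribute runoff: 23.8, 25.9, 34.4, 30.7 mm/h.
Σ(I−φ)·Δt = d  ⇒  (23.8+25.9+34.4+30.7 − 4φ)·0.5 = 39.8
φ = (114.8 − 39.8/0.5) / 4 = 8.80 mm/h.

φ ≈ 8.80 mm/h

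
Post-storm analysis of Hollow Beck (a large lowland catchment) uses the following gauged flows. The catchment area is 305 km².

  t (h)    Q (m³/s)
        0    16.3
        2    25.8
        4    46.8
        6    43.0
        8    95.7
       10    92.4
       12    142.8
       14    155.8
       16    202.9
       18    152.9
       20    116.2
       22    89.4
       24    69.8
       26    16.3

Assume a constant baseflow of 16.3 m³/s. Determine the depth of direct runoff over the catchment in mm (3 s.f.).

Direct runoff: 0.0, 9.5, 30.5, 26.7, 79.4, 76.1, 126.5, 139.5, 186.6, 136.6, 99.9, 73.1, 53.5, 0.0 m³/s; ΣQ_DR = 1038 m³/s.
V = ΣQ_DR · Δt = 1038 × 7200 s = 7.473 × 10^6 m³.
Over A = 305 km², depth = V / A = 24.5 mm.

d ≈ 24.5 mm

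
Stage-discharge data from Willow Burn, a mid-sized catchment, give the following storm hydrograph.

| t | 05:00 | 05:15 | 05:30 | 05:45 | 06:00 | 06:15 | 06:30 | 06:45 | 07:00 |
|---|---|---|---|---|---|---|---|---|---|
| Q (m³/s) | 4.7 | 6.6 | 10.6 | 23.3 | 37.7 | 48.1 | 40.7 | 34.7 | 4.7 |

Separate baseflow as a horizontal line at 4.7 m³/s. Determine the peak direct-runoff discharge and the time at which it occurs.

Q_p = 43.4 m³/s at t = 06:15

Subtracting baseflow gives direct-runoff ordinates: 0.0, 1.9, 5.9, 18.6, 33.0, 43.4, 36.0, 30.0, 0.0 m³/s.
The maximum is 43.4 m³/s, occurring at the reading for t = 06:15.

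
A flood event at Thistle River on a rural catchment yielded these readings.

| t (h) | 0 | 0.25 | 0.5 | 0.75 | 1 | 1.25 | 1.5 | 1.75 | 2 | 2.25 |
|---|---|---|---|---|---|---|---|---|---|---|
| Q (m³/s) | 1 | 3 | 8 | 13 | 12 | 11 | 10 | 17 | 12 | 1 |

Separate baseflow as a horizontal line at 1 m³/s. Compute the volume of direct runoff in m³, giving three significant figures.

V ≈ 70200 m³

Direct-runoff ordinates (Q − Q_b): 0.0, 2.0, 7.0, 12.0, 11.0, 10.0, 9.0, 16.0, 11.0, 0.0 m³/s.
ΣQ_DR = 78.00 m³/s.
With Δt = 0.25 h = 900 s, V = ΣQ_DR · Δt = 78.00 × 900 = 70200 m³.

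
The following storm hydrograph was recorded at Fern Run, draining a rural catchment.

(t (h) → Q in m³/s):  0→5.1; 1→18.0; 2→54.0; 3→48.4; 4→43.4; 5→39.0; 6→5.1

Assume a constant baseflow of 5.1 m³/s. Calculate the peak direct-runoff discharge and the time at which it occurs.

Subtracting baseflow gives direct-runoff ordinates: 0.0, 12.9, 48.9, 43.3, 38.3, 33.9, 0.0 m³/s.
The maximum is 48.9 m³/s, occurring at the reading for t = 2 h.

Q_p = 48.9 m³/s at t = 2 h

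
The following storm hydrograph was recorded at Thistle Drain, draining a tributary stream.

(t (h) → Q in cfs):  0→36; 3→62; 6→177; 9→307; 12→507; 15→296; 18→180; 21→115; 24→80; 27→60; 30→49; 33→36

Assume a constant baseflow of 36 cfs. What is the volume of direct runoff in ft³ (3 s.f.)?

V ≈ 1.59 × 10^7 ft³

Direct-runoff ordinates (Q − Q_b): 0.0, 26.0, 141.0, 271.0, 471.0, 260.0, 144.0, 79.0, 44.0, 24.0, 13.0, 0.0 cfs.
ΣQ_DR = 1473 cfs.
With Δt = 3 h = 10800 s, V = ΣQ_DR · Δt = 1473 × 10800 = 1.59 × 10^7 ft³.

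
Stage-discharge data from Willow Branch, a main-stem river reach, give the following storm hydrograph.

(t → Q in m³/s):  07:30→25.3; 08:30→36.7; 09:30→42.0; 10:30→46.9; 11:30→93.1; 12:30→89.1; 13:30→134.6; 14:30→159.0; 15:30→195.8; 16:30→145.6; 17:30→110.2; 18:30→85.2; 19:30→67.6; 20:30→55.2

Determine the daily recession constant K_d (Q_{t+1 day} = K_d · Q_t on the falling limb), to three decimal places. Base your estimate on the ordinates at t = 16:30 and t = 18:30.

K_d ≈ 0.002

Between t = 16:30 and t = 18:30 the flow falls from 145.6 to 85.2 m³/s over 2×1 h = 2 h.
Per-interval ratio K = (85.2/145.6)^(1/2) = 0.7650; K_d = K^(24/1) = 0.002.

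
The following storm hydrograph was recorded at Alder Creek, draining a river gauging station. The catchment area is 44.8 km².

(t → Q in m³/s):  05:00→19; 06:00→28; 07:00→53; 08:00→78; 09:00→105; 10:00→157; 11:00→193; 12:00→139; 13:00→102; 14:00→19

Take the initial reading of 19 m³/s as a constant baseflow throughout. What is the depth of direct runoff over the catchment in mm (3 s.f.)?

Direct runoff: 0.0, 9.0, 34.0, 59.0, 86.0, 138.0, 174.0, 120.0, 83.0, 0.0 m³/s; ΣQ_DR = 703.0 m³/s.
V = ΣQ_DR · Δt = 703.0 × 3600 s = 2.531 × 10^6 m³.
Over A = 44.8 km², depth = V / A = 56.5 mm.

d ≈ 56.5 mm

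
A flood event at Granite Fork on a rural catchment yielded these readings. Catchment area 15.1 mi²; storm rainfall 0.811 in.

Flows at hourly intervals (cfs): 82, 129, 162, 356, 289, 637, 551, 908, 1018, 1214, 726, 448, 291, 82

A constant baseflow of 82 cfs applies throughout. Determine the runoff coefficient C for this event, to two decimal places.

ΣQ_DR = 5745 cfs; V = ΣQ_DR·Δt = 2.068 × 10^7 ft³.
Runoff depth d = V / A = 0.5896 in.
C = d / P = 0.5896 / 0.811 = 0.73.

C ≈ 0.73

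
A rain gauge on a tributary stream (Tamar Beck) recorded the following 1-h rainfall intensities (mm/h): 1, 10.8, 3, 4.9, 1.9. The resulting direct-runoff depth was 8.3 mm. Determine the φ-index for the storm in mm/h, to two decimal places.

φ ≈ 3.70 mm/h

Only the 2 blocks with intensity above φ contribute runoff: 10.8, 4.9 mm/h.
Σ(I−φ)·Δt = d  ⇒  (10.8+4.9 − 2φ)·1 = 8.3
φ = (15.70 − 8.3/1) / 2 = 3.70 mm/h.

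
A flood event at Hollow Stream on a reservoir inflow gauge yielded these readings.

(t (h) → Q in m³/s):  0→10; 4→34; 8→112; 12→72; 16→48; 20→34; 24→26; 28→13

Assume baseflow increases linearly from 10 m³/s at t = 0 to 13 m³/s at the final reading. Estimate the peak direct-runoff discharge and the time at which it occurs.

Subtracting baseflow gives direct-runoff ordinates: 0.00, 23.57, 101.14, 60.71, 36.29, 21.86, 13.43, 0.00 m³/s.
The maximum is 101.14 m³/s, occurring at the reading for t = 8 h.

Q_p = 101.14 m³/s at t = 8 h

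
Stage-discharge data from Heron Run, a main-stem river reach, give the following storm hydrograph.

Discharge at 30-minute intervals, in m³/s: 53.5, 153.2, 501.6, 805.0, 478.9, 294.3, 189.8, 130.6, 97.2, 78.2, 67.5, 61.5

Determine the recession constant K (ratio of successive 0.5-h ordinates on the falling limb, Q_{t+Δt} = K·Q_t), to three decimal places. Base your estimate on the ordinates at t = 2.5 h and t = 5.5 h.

Using the recession-limb readings at t = 2.5 h and t = 5.5 h: Q falls from 294.3 to 61.5 m³/s over 6 intervals.
K = (Q₂/Q₁)^(1/6) = (61.5/294.3)^(1/6) = 0.770.

K ≈ 0.770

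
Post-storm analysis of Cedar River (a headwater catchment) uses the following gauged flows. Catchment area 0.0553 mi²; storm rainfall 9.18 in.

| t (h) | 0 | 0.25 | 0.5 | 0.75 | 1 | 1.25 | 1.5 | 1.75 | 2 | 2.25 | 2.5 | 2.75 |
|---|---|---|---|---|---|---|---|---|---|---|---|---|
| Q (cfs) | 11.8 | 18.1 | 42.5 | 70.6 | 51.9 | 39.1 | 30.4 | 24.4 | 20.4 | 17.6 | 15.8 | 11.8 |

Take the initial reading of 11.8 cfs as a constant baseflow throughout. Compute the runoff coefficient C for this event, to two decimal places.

C ≈ 0.16

ΣQ_DR = 212.8 cfs; V = ΣQ_DR·Δt = 1.915 × 10^5 ft³.
Runoff depth d = V / A = 1.491 in.
C = d / P = 1.491 / 9.18 = 0.16.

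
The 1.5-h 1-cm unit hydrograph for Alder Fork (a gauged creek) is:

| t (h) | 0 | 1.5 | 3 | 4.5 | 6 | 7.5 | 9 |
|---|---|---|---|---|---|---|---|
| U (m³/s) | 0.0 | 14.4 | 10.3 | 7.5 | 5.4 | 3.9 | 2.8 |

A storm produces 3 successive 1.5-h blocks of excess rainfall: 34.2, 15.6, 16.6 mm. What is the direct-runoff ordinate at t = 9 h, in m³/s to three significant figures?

By discrete convolution, Q_j = Σ (P_i / 10 mm) · U_{j−i}.
At t = 9 h (j=6): Q = (34.2/10)·2.8 + (15.6/10)·3.9 + (16.6/10)·5.4 = 24.6 m³/s.

Q ≈ 24.6 m³/s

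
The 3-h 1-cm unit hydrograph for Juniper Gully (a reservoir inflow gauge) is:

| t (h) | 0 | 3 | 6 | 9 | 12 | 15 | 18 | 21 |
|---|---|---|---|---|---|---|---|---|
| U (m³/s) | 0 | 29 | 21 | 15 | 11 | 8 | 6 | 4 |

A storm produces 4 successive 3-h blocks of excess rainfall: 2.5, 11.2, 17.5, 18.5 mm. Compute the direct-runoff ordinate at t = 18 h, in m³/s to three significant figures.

Q ≈ 57.5 m³/s

By discrete convolution, Q_j = Σ (P_i / 10 mm) · U_{j−i}.
At t = 18 h (j=6): Q = (2.5/10)·6 + (11.2/10)·8 + (17.5/10)·11 + (18.5/10)·15 = 57.5 m³/s.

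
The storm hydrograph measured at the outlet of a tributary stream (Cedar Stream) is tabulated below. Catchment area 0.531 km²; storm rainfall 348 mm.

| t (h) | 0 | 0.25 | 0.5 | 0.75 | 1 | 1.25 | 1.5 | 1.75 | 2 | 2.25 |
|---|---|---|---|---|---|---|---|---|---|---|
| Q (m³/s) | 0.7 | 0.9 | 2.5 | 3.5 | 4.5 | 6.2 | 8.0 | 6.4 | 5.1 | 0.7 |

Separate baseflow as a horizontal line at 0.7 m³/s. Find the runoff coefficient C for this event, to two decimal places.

ΣQ_DR = 31.50 m³/s; V = ΣQ_DR·Δt = 28350 m³.
Runoff depth d = V / A = 53.39 mm.
C = d / P = 53.39 / 348 = 0.15.

C ≈ 0.15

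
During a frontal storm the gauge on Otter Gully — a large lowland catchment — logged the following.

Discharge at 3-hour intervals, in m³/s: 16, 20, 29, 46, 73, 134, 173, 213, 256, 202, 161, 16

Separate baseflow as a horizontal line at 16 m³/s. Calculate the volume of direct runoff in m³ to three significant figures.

V ≈ 1.24 × 10^7 m³

Direct-runoff ordinates (Q − Q_b): 0.0, 4.0, 13.0, 30.0, 57.0, 118.0, 157.0, 197.0, 240.0, 186.0, 145.0, 0.0 m³/s.
ΣQ_DR = 1147 m³/s.
With Δt = 3 h = 10800 s, V = ΣQ_DR · Δt = 1147 × 10800 = 1.24 × 10^7 m³.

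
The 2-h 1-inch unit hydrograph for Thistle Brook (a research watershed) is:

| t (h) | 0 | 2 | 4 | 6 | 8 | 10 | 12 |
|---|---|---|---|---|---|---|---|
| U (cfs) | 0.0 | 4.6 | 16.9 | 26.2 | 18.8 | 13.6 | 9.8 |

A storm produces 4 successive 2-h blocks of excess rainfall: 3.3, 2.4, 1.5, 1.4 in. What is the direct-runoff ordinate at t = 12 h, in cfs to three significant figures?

By discrete convolution, Q_j = Σ (P_i / 1 in) · U_{j−i}.
At t = 12 h (j=6): Q = (3.3/1)·9.8 + (2.4/1)·13.6 + (1.5/1)·18.8 + (1.4/1)·26.2 = 130 cfs.

Q ≈ 130 cfs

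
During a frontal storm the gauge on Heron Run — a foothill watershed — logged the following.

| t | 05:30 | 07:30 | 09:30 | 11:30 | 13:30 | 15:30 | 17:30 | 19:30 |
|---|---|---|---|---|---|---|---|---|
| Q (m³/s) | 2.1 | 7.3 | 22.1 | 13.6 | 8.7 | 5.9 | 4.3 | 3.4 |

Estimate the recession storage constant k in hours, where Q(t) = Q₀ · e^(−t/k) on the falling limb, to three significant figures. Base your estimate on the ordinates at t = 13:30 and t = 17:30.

On the falling limb, Q drops from 8.7 to 4.3 m³/s between t = 13:30 and t = 17:30 (Δt = 4 h).
k = −Δt / ln(Q₂/Q₁) = −4 / ln(4.3/8.7) = 5.68 h.

k ≈ 5.68 h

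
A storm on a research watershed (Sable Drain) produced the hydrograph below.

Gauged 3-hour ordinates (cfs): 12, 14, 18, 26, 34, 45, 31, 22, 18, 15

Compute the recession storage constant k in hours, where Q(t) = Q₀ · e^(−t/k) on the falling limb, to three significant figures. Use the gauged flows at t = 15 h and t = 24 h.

k ≈ 9.82 h

On the falling limb, Q drops from 45 to 18 cfs between t = 15 h and t = 24 h (Δt = 9 h).
k = −Δt / ln(Q₂/Q₁) = −9 / ln(18/45) = 9.82 h.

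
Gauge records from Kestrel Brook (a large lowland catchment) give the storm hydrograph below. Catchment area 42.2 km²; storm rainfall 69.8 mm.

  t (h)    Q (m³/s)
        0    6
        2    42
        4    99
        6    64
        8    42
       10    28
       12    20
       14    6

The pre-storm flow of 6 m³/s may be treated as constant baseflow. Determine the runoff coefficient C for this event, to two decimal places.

C ≈ 0.63

ΣQ_DR = 259.0 m³/s; V = ΣQ_DR·Δt = 1.865 × 10^6 m³.
Runoff depth d = V / A = 44.19 mm.
C = d / P = 44.19 / 69.8 = 0.63.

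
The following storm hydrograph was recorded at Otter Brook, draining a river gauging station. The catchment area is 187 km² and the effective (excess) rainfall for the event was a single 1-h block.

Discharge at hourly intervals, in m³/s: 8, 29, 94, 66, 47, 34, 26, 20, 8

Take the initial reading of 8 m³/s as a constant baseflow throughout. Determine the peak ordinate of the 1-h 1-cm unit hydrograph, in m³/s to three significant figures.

Direct runoff: 0.0, 21.0, 86.0, 58.0, 39.0, 26.0, 18.0, 12.0, 0.0 m³/s; ΣQ_DR = 260.0 m³/s, peak = 86.0 m³/s.
Runoff depth d = ΣQ_DR·Δt / A = 260.0 × 3600 / (187 km²) = 5.005 mm.
The 1-cm UH is the DRH scaled by (10 mm)/d, so U_p = 86.0 × 10/5.005 = 172 m³/s.

U_p ≈ 172 m³/s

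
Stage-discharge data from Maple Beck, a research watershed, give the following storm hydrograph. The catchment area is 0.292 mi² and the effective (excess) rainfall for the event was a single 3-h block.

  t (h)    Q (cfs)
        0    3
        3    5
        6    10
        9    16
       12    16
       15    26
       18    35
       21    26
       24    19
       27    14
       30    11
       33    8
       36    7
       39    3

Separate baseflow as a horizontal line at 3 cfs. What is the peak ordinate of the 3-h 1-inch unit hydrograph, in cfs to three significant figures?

U_p ≈ 12.8 cfs

Direct runoff: 0.0, 2.0, 7.0, 13.0, 13.0, 23.0, 32.0, 23.0, 16.0, 11.0, 8.0, 5.0, 4.0, 0.0 cfs; ΣQ_DR = 157.0 cfs, peak = 32.0 cfs.
Runoff depth d = ΣQ_DR·Δt / A = 157.0 × 10800 / (0.292 mi²) = 2.500 in.
The 1-inch UH is the DRH scaled by (1 in)/d, so U_p = 32.0 × 1/2.500 = 12.8 cfs.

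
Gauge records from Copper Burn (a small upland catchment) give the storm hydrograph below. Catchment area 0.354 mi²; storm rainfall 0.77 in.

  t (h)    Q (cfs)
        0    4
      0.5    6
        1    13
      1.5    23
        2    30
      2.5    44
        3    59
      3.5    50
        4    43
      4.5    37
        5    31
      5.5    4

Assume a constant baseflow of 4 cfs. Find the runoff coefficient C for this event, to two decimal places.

ΣQ_DR = 296.0 cfs; V = ΣQ_DR·Δt = 5.328 × 10^5 ft³.
Runoff depth d = V / A = 0.6478 in.
C = d / P = 0.6478 / 0.77 = 0.84.

C ≈ 0.84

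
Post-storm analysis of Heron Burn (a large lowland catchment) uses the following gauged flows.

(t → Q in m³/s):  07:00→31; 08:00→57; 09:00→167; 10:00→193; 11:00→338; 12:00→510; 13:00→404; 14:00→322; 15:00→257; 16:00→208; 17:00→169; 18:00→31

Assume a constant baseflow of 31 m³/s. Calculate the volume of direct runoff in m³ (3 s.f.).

Direct-runoff ordinates (Q − Q_b): 0.0, 26.0, 136.0, 162.0, 307.0, 479.0, 373.0, 291.0, 226.0, 177.0, 138.0, 0.0 m³/s.
ΣQ_DR = 2315 m³/s.
With Δt = 1 h = 3600 s, V = ΣQ_DR · Δt = 2315 × 3600 = 8.33 × 10^6 m³.

V ≈ 8.33 × 10^6 m³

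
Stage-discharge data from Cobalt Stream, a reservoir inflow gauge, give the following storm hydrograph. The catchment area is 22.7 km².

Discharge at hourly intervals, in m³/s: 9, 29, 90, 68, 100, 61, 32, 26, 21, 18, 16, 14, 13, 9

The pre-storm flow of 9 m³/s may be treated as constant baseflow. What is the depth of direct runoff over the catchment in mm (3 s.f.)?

Direct runoff: 0.0, 20.0, 81.0, 59.0, 91.0, 52.0, 23.0, 17.0, 12.0, 9.0, 7.0, 5.0, 4.0, 0.0 m³/s; ΣQ_DR = 380.0 m³/s.
V = ΣQ_DR · Δt = 380.0 × 3600 s = 1.368 × 10^6 m³.
Over A = 22.7 km², depth = V / A = 60.3 mm.

d ≈ 60.3 mm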